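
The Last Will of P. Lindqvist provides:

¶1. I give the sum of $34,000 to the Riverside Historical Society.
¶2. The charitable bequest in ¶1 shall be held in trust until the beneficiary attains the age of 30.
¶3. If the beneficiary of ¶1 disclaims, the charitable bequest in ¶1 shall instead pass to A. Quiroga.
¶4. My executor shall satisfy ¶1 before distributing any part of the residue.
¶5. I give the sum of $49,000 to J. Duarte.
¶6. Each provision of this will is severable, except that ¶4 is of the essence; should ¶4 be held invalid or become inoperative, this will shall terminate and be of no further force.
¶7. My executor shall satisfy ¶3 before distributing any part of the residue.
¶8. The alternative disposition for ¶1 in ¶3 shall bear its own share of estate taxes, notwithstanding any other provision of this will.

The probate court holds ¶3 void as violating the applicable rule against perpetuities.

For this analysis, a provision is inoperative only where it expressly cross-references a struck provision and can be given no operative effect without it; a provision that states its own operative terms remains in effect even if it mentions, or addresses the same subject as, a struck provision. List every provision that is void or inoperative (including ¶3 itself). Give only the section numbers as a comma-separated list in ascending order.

¶3 is struck. ¶7 operates only by reference to ¶3, so it falls with ¶3. ¶8 has no operative effect of its own apart from ¶3 and is therefore inoperative. ¶6 makes ¶4 an essential term, but ¶4 is unaffected, so the severability proviso in ¶6 preserves the remaining provisions. The provisions still in force are ¶1, ¶2, ¶4, ¶5, and ¶6.

3, 7, 8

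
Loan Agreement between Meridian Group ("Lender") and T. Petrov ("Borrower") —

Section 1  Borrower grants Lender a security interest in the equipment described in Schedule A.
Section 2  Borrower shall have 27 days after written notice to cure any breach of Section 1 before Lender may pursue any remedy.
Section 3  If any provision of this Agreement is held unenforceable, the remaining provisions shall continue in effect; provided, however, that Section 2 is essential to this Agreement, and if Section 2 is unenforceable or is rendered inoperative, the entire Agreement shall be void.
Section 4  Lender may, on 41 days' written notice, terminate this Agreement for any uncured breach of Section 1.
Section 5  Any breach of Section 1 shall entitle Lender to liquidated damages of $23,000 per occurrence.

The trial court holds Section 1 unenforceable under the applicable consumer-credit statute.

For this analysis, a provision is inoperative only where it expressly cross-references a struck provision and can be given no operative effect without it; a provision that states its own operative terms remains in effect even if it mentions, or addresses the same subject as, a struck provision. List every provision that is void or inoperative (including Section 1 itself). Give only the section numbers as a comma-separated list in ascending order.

1, 2, 3, 4, 5

Section 1 is struck. Section 2 operates only by reference to Section 1, so it falls with Section 1. Section 4 operates only by reference to Section 1, so it falls with Section 1. Section 5 does nothing except set the liquidated-damages amount by reference to Section 1; with Section 1 gone it has no independent effect and is inoperative. Section 3 makes Section 2 an essential term, and Section 2 has been rendered inoperative by the cascade; under Section 3, the entire Agreement is therefore void. No provision of the Agreement survives.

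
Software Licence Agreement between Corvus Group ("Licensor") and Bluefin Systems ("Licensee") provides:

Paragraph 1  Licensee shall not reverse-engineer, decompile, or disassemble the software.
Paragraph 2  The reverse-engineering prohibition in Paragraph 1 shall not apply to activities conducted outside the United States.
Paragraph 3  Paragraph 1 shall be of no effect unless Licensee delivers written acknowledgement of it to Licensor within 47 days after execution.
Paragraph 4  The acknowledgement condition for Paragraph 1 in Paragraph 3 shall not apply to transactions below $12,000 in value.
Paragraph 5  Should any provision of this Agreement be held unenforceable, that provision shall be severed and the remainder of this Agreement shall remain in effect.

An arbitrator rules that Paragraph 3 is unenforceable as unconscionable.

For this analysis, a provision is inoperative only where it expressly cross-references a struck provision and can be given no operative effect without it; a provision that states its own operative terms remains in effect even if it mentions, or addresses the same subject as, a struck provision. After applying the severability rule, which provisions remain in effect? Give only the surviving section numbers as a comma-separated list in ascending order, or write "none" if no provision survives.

1, 2, 5

Paragraph 3 is struck. The whole of Paragraph 4 is the carve-out from the acknowledgement condition for Paragraph 1, defined by reference to Paragraph 3, so Paragraph 4 cannot stand once Paragraph 3 is removed. Under the severability clause in Paragraph 5, the remaining provisions continue in force. Paragraph 1, Paragraph 2, and Paragraph 5 remain in effect.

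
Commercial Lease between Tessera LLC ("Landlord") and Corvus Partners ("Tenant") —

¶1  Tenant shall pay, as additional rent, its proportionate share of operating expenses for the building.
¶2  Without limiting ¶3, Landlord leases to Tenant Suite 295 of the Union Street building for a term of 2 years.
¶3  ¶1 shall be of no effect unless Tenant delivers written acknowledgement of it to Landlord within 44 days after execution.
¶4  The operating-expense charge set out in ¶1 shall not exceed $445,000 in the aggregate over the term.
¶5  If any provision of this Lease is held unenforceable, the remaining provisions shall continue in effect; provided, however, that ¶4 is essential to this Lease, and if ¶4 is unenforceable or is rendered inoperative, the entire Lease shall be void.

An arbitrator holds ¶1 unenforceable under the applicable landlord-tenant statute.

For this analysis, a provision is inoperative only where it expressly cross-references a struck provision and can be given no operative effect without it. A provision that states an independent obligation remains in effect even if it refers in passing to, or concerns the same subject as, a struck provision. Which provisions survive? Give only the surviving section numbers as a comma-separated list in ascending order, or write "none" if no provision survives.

¶1 is struck. The only function of ¶3 is the acknowledgement condition for ¶1, so it cannot stand once ¶1 is removed. ¶4 has no operative effect of its own apart from ¶1 and is therefore inoperative. ¶5 makes ¶4 an essential term, and ¶4 has been rendered inoperative by the cascade; under ¶5, the entire Lease is therefore void. No provision of the Lease survives.

none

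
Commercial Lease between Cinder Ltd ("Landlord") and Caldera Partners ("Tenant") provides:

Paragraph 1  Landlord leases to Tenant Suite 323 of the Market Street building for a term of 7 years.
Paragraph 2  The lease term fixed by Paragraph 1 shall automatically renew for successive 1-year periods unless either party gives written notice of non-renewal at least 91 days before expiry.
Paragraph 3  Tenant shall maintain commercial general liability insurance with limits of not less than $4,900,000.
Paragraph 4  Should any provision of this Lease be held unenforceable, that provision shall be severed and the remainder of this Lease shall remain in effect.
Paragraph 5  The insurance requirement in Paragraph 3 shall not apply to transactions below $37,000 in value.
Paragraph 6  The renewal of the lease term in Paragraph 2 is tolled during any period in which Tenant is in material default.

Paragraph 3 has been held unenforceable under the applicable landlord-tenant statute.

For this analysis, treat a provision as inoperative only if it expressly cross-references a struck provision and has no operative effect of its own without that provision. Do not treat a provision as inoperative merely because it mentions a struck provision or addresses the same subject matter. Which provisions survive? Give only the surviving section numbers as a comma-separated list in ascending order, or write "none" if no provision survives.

Paragraph 3 is struck. The whole of Paragraph 5 is the carve-out from the insurance requirement, defined by reference to Paragraph 3, so Paragraph 5 cannot stand once Paragraph 3 is removed. Under the severability clause in Paragraph 4, the remaining provisions continue in force. That leaves Paragraph 1, Paragraph 2, Paragraph 4, and Paragraph 6 in effect.

1, 2, 4, 6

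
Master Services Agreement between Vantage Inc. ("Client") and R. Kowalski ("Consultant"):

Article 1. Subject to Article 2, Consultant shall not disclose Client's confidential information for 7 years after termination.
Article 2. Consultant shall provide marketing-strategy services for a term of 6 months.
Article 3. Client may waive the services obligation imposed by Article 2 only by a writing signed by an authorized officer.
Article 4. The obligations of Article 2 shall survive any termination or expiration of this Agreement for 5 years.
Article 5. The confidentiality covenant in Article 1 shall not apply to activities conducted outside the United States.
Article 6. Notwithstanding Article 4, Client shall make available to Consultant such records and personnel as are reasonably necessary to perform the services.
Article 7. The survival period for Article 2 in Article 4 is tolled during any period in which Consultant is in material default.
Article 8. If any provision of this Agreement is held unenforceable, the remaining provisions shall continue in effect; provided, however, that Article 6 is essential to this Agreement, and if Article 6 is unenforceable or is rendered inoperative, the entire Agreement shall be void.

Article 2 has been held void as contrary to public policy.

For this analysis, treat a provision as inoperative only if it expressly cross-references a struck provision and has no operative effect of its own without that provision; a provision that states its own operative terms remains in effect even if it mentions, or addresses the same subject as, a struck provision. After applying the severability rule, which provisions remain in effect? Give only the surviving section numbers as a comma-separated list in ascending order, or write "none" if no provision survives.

Article 2 is struck. Article 3 operates only by reference to Article 2, so it falls with Article 2. Article 4 merely fixes the survival period for Article 2; with Article 2 gone it has nothing to operate on and falls away. Article 7 operates only by reference to Article 4, so it falls with Article 4. Article 1 mentions Article 2 but its own obligation stands independently of Article 2, so Article 1 is not affected. Although Article 6 refers to Article 4, its operative terms do not depend on Article 4, so it remains in effect. Article 8 makes Article 6 an essential term, but Article 6 is unaffected, so the severability proviso in Article 8 preserves the remaining provisions. That leaves Article 1, Article 5, Article 6, and Article 8 in effect.

1, 5, 6, 8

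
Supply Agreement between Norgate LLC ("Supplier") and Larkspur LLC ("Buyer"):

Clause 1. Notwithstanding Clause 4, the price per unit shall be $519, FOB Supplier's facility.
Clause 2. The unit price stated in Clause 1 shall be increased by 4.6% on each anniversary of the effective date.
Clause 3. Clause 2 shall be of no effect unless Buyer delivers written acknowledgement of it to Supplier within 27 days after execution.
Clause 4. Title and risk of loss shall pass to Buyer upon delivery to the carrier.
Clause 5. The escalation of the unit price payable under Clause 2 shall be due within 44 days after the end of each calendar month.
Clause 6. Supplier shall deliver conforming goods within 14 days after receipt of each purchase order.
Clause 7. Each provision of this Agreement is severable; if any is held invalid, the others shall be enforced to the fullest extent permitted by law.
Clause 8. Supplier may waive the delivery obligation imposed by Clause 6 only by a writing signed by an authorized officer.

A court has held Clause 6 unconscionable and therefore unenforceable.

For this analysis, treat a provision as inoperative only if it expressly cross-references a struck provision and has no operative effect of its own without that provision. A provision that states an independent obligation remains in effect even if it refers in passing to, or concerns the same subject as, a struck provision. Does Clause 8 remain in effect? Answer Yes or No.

No

Clause 6 is struck. Clause 8 operates only by reference to Clause 6, so it falls with Clause 6. Clause 7 is a severability clause and preserves every provision that can still be given independent effect. Clause 1, Clause 2, Clause 3, Clause 4, Clause 5, and Clause 7 remain in effect. Clause 8 is among the inoperative provisions, so the answer is no.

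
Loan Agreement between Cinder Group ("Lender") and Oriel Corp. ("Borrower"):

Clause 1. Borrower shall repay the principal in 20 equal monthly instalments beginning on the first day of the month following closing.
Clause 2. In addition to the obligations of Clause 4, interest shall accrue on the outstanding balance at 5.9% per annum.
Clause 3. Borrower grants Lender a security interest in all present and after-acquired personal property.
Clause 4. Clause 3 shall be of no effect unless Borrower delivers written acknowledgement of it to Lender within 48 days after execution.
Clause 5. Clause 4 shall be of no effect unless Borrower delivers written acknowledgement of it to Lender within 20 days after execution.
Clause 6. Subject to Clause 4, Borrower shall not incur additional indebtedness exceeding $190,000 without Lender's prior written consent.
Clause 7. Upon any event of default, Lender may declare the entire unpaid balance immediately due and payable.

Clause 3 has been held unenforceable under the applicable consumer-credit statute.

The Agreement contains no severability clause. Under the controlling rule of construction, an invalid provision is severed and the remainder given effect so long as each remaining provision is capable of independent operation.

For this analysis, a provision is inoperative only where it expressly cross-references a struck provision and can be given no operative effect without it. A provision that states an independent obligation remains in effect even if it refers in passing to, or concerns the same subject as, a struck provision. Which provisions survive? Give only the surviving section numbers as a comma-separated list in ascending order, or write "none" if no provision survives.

1, 2, 6, 7

Clause 3 is struck. Clause 4 operates only by reference to Clause 3, so it falls with Clause 3. Clause 5 merely fixes the acknowledgement condition for Clause 4; with Clause 4 gone it has nothing to operate on and falls away. Clause 6 mentions Clause 4 but its own obligation stands independently of Clause 4, so Clause 6 is not affected. Clause 2 mentions Clause 4 but its own obligation stands independently of Clause 4, so Clause 2 is not affected. Under the stated default rule, only provisions that cannot operate independently fall away; the rest are enforced. That leaves Clause 1, Clause 2, Clause 6, and Clause 7 in effect.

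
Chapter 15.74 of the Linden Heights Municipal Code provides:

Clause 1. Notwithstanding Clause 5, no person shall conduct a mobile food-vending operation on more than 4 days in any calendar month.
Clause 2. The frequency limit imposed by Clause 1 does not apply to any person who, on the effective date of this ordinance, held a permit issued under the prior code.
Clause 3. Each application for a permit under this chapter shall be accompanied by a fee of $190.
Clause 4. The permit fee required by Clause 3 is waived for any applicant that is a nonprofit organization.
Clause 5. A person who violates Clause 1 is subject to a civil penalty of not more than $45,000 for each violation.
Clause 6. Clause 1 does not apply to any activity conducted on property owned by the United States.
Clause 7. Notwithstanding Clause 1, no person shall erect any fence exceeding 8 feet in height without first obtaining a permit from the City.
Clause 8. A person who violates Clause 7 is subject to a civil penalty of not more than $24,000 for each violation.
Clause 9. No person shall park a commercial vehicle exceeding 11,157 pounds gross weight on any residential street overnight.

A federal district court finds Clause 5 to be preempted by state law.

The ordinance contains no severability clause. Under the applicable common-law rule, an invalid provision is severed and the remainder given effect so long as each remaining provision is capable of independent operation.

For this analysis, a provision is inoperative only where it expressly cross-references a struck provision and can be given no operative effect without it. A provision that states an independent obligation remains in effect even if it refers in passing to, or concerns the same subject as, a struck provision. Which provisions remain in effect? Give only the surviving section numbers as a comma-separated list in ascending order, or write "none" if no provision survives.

1, 2, 3, 4, 6, 7, 8, 9

Clause 5 is struck. Although Clause 1 refers to Clause 5, its operative terms do not depend on Clause 5, so it remains in effect. No other provision's operative terms depend on Clause 5. With no severability clause, the stated default rule severs what cannot stand and enforces each remaining provision that can operate on its own. That leaves Clause 1, Clause 2, Clause 3, Clause 4, Clause 6, Clause 7, Clause 8, and Clause 9 in effect.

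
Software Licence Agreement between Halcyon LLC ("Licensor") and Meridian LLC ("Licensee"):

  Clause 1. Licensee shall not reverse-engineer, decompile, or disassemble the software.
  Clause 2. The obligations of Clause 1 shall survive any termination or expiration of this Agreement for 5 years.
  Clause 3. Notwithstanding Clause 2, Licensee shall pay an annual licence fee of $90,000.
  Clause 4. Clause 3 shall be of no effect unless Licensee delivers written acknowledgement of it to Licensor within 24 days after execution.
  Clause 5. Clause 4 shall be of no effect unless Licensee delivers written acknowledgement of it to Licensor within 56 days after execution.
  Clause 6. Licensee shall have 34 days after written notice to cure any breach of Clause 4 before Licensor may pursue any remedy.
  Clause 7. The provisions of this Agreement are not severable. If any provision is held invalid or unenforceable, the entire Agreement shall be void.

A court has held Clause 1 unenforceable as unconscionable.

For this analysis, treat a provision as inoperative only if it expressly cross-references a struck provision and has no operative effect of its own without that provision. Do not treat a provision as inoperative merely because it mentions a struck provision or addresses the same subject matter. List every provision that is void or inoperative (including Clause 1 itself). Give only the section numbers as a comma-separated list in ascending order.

Clause 1 is struck. Clause 2 merely fixes the survival period for Clause 1; with Clause 1 gone it has nothing to operate on and falls away. Clause 7 provides that the Agreement is not severable, so the invalidity of any one provision voids the entire Agreement. No provision of the Agreement survives.

1, 2, 3, 4, 5, 6, 7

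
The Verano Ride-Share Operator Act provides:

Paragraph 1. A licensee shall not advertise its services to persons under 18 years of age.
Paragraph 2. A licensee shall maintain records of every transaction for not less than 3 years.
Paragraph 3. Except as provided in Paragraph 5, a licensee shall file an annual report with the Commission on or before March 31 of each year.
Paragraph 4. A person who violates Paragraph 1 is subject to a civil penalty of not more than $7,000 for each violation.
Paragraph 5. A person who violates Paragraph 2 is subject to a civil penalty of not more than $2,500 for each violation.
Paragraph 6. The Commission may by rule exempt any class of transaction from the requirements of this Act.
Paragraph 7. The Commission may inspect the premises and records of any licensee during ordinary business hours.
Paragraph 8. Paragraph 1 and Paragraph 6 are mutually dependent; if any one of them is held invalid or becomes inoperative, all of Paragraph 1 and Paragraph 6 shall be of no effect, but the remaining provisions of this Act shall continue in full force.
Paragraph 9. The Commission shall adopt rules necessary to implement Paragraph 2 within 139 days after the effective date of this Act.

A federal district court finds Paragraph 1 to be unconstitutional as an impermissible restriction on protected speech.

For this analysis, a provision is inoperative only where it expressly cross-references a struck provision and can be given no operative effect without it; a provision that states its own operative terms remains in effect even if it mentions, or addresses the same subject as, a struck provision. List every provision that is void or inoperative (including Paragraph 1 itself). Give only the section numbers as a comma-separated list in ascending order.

1, 4, 6

Paragraph 1 is struck. The only function of Paragraph 4 is the civil penalty for violating Paragraph 1, so it cannot stand once Paragraph 1 is removed. Paragraph 8 declares Paragraph 1 and Paragraph 6 mutually dependent; since one of them has fallen, all of them are of no effect. That brings down Paragraph 6 as well. The remainder continues in force under Paragraph 8. The provisions still in force are Paragraph 2, Paragraph 3, Paragraph 5, Paragraph 7, Paragraph 8, and Paragraph 9.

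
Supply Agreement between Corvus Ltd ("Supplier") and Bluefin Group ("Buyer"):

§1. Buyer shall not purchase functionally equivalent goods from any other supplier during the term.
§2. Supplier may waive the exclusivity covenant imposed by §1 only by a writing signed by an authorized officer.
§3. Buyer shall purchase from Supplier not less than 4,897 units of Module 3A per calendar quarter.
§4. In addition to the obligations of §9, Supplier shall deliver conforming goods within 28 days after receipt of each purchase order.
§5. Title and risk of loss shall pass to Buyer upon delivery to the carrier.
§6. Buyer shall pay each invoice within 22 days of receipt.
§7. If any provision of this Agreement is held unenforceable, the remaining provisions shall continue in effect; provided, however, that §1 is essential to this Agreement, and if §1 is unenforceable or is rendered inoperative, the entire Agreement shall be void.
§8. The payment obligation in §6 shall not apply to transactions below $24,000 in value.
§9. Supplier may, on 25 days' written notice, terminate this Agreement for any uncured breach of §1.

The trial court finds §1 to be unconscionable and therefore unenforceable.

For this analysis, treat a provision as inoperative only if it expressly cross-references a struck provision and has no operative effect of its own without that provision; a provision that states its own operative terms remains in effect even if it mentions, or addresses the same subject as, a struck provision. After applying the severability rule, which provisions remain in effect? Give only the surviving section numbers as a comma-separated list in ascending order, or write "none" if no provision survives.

§1 is struck. §2 merely fixes the waiver condition for §1; with §1 gone it has nothing to operate on and falls away. The only function of §9 is the termination right for breach of §1, so it cannot stand once §1 is removed. §7 makes §1 an essential term, and §1 is the provision held invalid; under §7, the entire Agreement is therefore void. No provision of the Agreement survives.

none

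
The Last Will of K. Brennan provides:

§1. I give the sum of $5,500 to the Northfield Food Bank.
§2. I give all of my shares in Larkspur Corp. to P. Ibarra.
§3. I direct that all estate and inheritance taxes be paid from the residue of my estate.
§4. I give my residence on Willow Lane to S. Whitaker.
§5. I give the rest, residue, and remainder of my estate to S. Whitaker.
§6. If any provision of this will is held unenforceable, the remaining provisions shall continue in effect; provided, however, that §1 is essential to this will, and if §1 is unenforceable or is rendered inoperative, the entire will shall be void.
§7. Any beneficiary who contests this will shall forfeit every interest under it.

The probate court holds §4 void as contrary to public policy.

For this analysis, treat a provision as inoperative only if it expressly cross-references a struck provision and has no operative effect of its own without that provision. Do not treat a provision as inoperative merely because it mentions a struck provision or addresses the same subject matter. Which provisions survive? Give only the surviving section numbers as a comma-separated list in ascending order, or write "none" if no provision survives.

1, 2, 3, 5, 6, 7

§4 is struck. No other provision's operative terms depend on §4. §6 makes §1 an essential term, but §1 is unaffected, so the severability proviso in §6 preserves the remaining provisions. That leaves §1, §2, §3, §5, §6, and §7 in effect.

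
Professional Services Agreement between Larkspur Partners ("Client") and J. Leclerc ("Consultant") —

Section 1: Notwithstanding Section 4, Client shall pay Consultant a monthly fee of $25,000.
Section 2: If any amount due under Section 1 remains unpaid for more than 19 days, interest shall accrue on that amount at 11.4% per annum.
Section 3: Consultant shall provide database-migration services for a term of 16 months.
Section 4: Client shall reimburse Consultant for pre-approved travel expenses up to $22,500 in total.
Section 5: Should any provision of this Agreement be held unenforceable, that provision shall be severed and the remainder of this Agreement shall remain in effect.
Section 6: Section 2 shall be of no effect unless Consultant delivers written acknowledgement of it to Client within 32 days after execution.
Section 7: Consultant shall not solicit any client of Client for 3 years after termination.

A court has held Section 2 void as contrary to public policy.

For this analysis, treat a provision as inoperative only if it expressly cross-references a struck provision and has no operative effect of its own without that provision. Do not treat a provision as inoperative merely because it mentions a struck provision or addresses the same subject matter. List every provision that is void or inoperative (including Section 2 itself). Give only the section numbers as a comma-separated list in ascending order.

Section 2 is struck. Section 6 merely fixes the acknowledgement condition for Section 2; with Section 2 gone it has nothing to operate on and falls away. Under the severability clause in Section 5, the remaining provisions continue in force. That leaves Section 1, Section 3, Section 4, Section 5, and Section 7 in effect.

2, 6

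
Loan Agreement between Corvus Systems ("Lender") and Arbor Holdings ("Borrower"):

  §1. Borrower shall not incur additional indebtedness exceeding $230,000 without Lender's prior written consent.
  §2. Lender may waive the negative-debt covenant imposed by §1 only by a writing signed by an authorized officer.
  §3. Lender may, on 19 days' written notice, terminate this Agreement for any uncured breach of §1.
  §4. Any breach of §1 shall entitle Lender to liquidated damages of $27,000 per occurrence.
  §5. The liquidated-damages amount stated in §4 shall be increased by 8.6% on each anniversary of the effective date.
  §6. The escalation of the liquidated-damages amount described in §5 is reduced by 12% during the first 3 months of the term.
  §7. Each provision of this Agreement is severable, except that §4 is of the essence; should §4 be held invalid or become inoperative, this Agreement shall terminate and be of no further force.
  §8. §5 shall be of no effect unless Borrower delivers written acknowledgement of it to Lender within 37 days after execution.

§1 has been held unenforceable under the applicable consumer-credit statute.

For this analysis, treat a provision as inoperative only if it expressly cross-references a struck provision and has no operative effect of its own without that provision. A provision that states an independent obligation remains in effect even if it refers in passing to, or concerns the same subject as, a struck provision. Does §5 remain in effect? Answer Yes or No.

No

§1 is struck. §2 operates only by reference to §1, so it falls with §1. §3 operates only by reference to §1, so it falls with §1. §4 operates only by reference to §1, so it falls with §1. §5 operates only by reference to §4, so it falls with §4. §6 operates only by reference to §5, so it falls with §5. The only function of §8 is the acknowledgement condition for §5, so it cannot stand once §5 is removed. §7 makes §4 an essential term, and §4 has been rendered inoperative by the cascade; under §7, the entire Agreement is therefore void. No provision of the Agreement survives. §5 is among the inoperative provisions, so the answer is no.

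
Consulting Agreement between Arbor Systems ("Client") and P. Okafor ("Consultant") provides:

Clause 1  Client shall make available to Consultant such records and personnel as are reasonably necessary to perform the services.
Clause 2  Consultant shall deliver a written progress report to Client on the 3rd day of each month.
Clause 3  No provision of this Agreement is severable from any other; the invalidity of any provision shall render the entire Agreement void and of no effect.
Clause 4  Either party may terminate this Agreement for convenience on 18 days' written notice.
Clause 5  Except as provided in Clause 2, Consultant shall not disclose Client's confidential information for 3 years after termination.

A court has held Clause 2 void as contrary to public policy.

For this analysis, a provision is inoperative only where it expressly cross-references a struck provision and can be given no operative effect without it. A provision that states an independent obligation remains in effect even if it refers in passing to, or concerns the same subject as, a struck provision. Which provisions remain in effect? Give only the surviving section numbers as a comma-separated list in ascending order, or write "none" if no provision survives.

none

Clause 2 is struck. Nothing else in the Agreement is defined by reference to Clause 2. Clause 3 provides that the Agreement is not severable, so the invalidity of any one provision voids the entire Agreement. No provision of the Agreement survives.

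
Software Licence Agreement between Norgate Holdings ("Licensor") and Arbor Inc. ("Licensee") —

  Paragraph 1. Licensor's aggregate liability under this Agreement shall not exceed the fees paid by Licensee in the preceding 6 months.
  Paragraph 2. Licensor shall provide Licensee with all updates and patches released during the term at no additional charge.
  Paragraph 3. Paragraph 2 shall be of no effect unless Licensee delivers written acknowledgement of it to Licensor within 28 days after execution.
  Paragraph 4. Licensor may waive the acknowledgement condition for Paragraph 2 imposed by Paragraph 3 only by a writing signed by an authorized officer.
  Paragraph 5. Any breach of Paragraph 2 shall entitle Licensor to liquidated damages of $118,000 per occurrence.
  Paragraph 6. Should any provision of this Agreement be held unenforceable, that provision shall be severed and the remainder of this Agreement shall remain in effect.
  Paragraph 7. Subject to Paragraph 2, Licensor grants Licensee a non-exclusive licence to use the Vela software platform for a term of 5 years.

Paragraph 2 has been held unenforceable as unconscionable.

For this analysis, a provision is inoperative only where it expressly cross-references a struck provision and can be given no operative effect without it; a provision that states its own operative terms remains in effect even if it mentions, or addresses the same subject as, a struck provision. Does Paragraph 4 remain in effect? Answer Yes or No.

No

Paragraph 2 is struck. Paragraph 3 operates only by reference to Paragraph 2, so it falls with Paragraph 2. The whole of Paragraph 5 is the liquidated-damages amount, defined by reference to Paragraph 2, so Paragraph 5 cannot stand once Paragraph 2 is removed. Paragraph 4 operates only by reference to Paragraph 3, so it falls with Paragraph 3. Although Paragraph 7 refers to Paragraph 2, its operative terms do not depend on Paragraph 2, so it remains in effect. Under the severability clause in Paragraph 6, the remaining provisions continue in force. The provisions still in force are Paragraph 1, Paragraph 6, and Paragraph 7. Paragraph 4 is among the inoperative provisions, so the answer is no.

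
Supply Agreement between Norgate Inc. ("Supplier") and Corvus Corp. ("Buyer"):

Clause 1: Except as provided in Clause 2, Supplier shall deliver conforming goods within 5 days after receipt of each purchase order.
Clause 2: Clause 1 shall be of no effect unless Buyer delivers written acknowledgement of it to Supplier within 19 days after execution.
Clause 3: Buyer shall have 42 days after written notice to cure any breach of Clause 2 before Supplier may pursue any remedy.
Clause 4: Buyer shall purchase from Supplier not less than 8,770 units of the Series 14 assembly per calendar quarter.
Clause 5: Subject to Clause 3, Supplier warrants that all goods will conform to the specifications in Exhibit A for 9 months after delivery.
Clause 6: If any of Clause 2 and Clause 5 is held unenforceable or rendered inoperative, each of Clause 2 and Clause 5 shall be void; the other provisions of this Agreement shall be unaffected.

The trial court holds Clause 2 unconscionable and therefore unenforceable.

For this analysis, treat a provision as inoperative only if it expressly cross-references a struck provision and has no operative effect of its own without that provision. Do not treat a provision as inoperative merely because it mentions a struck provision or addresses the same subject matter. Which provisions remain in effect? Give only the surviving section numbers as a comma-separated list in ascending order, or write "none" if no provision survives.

1, 4, 6

Clause 2 is struck. Clause 3 operates only by reference to Clause 2, so it falls with Clause 2. Although Clause 1 refers to Clause 2, its operative terms do not depend on Clause 2, so it remains in effect. Clause 6 declares Clause 2 and Clause 5 mutually dependent; since one of them has fallen, all of them are of no effect. That brings down Clause 5 as well. The remainder continues in force under Clause 6. That leaves Clause 1, Clause 4, and Clause 6 in effect.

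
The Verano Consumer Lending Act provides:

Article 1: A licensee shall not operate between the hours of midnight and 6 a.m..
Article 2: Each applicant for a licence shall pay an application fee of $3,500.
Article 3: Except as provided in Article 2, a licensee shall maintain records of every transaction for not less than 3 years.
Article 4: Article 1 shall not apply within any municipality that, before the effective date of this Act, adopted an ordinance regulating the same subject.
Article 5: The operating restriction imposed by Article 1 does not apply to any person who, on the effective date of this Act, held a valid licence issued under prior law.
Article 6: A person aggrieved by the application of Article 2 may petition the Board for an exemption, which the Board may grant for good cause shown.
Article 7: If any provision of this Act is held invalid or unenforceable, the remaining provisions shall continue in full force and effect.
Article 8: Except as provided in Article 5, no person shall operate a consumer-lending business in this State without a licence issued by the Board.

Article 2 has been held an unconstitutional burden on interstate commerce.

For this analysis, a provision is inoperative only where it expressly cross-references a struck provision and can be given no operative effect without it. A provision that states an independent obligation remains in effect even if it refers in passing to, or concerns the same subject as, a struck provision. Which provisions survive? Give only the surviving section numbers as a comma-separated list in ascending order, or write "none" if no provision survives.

1, 3, 4, 5, 7, 8

Article 2 is struck. Article 6 operates only by reference to Article 2, so it falls with Article 2. Article 3 mentions Article 2 but its own obligation stands independently of Article 2, so Article 3 is not affected. Under the severability clause in Article 7, the remaining provisions continue in force. Article 1, Article 3, Article 4, Article 5, Article 7, and Article 8 remain in effect.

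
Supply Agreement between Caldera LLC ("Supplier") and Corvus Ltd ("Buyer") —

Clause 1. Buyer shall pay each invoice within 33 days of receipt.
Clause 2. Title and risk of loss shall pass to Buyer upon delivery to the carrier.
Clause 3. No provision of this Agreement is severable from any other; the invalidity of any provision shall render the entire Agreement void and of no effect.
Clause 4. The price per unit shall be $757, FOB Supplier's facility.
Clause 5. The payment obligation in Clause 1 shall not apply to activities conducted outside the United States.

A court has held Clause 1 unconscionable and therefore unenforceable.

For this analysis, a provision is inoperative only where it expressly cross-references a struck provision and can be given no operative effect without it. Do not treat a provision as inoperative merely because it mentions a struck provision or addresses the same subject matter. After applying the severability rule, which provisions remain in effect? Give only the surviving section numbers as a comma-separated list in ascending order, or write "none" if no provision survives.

Clause 1 is struck. Clause 5 has no operative effect of its own apart from Clause 1 and is therefore inoperative. Clause 3 provides that the Agreement is not severable, so the invalidity of any one provision voids the entire Agreement. No provision of the Agreement survives.

none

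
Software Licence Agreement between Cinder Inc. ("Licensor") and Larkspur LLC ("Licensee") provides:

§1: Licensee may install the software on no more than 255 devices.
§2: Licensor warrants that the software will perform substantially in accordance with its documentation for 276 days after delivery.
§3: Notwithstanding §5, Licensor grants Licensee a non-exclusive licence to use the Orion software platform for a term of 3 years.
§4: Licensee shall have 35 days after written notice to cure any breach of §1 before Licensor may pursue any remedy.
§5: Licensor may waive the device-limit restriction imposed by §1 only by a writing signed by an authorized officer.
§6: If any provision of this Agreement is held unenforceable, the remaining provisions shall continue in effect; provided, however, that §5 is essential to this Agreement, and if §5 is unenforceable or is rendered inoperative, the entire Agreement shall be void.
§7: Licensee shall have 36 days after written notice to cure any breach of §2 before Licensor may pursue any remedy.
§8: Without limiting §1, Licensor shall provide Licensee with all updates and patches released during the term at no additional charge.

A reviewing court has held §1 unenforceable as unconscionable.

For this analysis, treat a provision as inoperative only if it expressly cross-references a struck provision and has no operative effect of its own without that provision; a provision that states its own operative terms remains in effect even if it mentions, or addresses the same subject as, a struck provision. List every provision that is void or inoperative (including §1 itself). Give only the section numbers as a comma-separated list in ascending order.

1, 2, 3, 4, 5, 6, 7, 8

§1 is struck. §4 merely fixes the cure period for breach of §1; with §1 gone it has nothing to operate on and falls away. §5 has no operative effect of its own apart from §1 and is therefore inoperative. §6 makes §5 an essential term, and §5 has been rendered inoperative by the cascade; under §6, the entire Agreement is therefore void. No provision of the Agreement survives.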